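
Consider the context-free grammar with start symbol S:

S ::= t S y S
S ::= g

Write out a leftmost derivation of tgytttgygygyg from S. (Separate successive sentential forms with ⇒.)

S ⇒ tSyS ⇒ tgyS ⇒ tgytSyS ⇒ tgyttSySyS ⇒ tgytttSySySyS ⇒ tgytttgySySyS ⇒ tgytttgygySyS ⇒ tgytttgygygyS ⇒ tgytttgygygyg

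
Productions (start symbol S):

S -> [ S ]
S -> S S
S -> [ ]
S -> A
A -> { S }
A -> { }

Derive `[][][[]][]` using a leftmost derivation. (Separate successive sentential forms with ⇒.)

S⇒SS⇒[]S⇒[]SS⇒[][]S⇒[][]SS⇒[][][S]S⇒[][][[]]S⇒[][][[]][]

S ⇒ SS   [S -> S S]
SS ⇒ []S   [S -> [ ]]
[]S ⇒ []SS   [S -> S S]
[]SS ⇒ [][]S   [S -> [ ]]
[][]S ⇒ [][]SS   [S -> S S]
[][]SS ⇒ [][][S]S   [S -> [ S ]]
[][][S]S ⇒ [][][[]]S   [S -> [ ]]
[][][[]]S ⇒ [][][[]][]   [S -> [ ]]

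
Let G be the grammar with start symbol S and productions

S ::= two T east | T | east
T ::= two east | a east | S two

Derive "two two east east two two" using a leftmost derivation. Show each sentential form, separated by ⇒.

S ⇒ T   [S ::= T]
T ⇒ S two   [T ::= S two]
S two ⇒ T two   [S ::= T]
T two ⇒ S two two   [T ::= S two]
S two two ⇒ two T east two two   [S ::= two T east]
two T east two two ⇒ two two east east two two   [T ::= two east]

S ⇒ T ⇒ S two ⇒ T two ⇒ S two two ⇒ two T east two two ⇒ two two east east two two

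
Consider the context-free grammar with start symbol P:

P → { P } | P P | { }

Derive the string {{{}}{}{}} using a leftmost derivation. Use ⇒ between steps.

P ⇒ {P} ⇒ {PP} ⇒ {{P}P} ⇒ {{{}}P} ⇒ {{{}}PP} ⇒ {{{}}{}P} ⇒ {{{}}{}{}}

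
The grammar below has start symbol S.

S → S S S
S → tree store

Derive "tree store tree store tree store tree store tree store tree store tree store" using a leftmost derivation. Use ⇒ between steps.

S ⇒ S S S   [S → S S S]
S S S ⇒ S S S S S   [S → S S S]
S S S S S ⇒ S S S S S S S   [S → S S S]
S S S S S S S ⇒ tree store S S S S S S   [S → tree store]
tree store S S S S S S ⇒ tree store tree store S S S S S   [S → tree store]
tree store tree store S S S S S ⇒ tree store tree store tree store S S S S   [S → tree store]
tree store tree store tree store S S S S ⇒ tree store tree store tree store tree store S S S   [S → tree store]
tree store tree store tree store tree store S S S ⇒ tree store tree store tree store tree store tree store S S   [S → tree store]
tree store tree store tree store tree store tree store S S ⇒ tree store tree store tree store tree store tree store tree store S   [S → tree store]
tree store tree store tree store tree store tree store tree store S ⇒ tree store tree store tree store tree store tree store tree store tree store   [S → tree store]

S ⇒ S S S ⇒ S S S S S ⇒ S S S S S S S ⇒ tree store S S S S S S ⇒ tree store tree store S S S S S ⇒ tree store tree store tree store S S S S ⇒ tree store tree store tree store tree store S S S ⇒ tree store tree store tree store tree store tree store S S ⇒ tree store tree store tree store tree store tree store tree store S ⇒ tree store tree store tree store tree store tree store tree store tree store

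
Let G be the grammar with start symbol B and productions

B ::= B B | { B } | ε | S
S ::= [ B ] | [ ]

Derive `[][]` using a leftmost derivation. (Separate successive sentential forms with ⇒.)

B ⇒ BB ⇒ SB ⇒ []B ⇒ []S ⇒ [][]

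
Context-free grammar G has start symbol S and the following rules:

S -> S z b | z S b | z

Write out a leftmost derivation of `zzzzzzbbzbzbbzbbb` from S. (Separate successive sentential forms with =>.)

S => zSb => zzSbb => zzSzbbb => zzzSbzbbb => zzzSzbbzbbb => zzzSzbzbbzbbb => zzzzSbzbzbbzbbb => zzzzSzbbzbzbbzbbb => zzzzzzbbzbzbbzbbb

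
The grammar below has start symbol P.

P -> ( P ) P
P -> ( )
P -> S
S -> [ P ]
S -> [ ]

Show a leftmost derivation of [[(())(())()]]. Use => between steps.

P=>S=>[P]=>[S]=>[[P]]=>[[(P)P]]=>[[(())P]]=>[[(())(P)P]]=>[[(())(())P]]=>[[(())(())()]]

P => S   [P -> S]
S => [P]   [S -> [ P ]]
[P] => [S]   [P -> S]
[S] => [[P]]   [S -> [ P ]]
[[P]] => [[(P)P]]   [P -> ( P ) P]
[[(P)P]] => [[(())P]]   [P -> ( )]
[[(())P]] => [[(())(P)P]]   [P -> ( P ) P]
[[(())(P)P]] => [[(())(())P]]   [P -> ( )]
[[(())(())P]] => [[(())(())()]]   [P -> ( )]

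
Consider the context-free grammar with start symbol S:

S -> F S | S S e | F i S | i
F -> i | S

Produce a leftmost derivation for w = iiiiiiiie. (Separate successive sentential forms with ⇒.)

S ⇒ SSe   [S -> S S e]
SSe ⇒ FiSSe   [S -> F i S]
FiSSe ⇒ SiSSe   [F -> S]
SiSSe ⇒ FiSiSSe   [S -> F i S]
FiSiSSe ⇒ iiSiSSe   [F -> i]
iiSiSSe ⇒ iiFiSiSSe   [S -> F i S]
iiFiSiSSe ⇒ iiiiSiSSe   [F -> i]
iiiiSiSSe ⇒ iiiiiiSSe   [S -> i]
iiiiiiSSe ⇒ iiiiiiiSe   [S -> i]
iiiiiiiSe ⇒ iiiiiiiie   [S -> i]

S ⇒ SSe ⇒ FiSSe ⇒ SiSSe ⇒ FiSiSSe ⇒ iiSiSSe ⇒ iiFiSiSSe ⇒ iiiiSiSSe ⇒ iiiiiiSSe ⇒ iiiiiiiSe ⇒ iiiiiiiie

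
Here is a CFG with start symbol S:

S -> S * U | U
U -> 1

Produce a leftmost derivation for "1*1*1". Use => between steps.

S => S*U   [S -> S * U]
S*U => S*U*U   [S -> S * U]
S*U*U => U*U*U   [S -> U]
U*U*U => 1*U*U   [U -> 1]
1*U*U => 1*1*U   [U -> 1]
1*1*U => 1*1*1   [U -> 1]

S => S*U => S*U*U => U*U*U => 1*U*U => 1*1*U => 1*1*1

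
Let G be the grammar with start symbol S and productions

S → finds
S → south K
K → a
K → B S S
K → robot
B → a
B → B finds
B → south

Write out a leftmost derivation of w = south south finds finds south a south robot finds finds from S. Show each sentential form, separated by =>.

S => south K => south B S S => south B finds S S => south B finds finds S S => south south finds finds S S => south south finds finds south K S => south south finds finds south B S S S => south south finds finds south a S S S => south south finds finds south a south K S S => south south finds finds south a south robot S S => south south finds finds south a south robot finds S => south south finds finds south a south robot finds finds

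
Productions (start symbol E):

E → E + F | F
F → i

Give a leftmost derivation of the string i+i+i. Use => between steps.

E=>E+F=>E+F+F=>F+F+F=>i+F+F=>i+i+F=>i+i+i

E => E+F   [E → E + F]
E+F => E+F+F   [E → E + F]
E+F+F => F+F+F   [E → F]
F+F+F => i+F+F   [F → i]
i+F+F => i+i+F   [F → i]
i+i+F => i+i+i   [F → i]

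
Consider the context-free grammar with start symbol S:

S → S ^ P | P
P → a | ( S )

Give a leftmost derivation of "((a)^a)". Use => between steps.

S=>P=>(S)=>(S^P)=>(P^P)=>((S)^P)=>((P)^P)=>((a)^P)=>((a)^a)

S => P   [S → P]
P => (S)   [P → ( S )]
(S) => (S^P)   [S → S ^ P]
(S^P) => (P^P)   [S → P]
(P^P) => ((S)^P)   [P → ( S )]
((S)^P) => ((P)^P)   [S → P]
((P)^P) => ((a)^P)   [P → a]
((a)^P) => ((a)^a)   [P → a]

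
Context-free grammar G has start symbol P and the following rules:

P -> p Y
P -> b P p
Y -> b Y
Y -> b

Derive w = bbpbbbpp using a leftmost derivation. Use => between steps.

P => bPp => bbPpp => bbpYpp => bbpbYpp => bbpbbYpp => bbpbbbpp

P => bPp   [P -> b P p]
bPp => bbPpp   [P -> b P p]
bbPpp => bbpYpp   [P -> p Y]
bbpYpp => bbpbYpp   [Y -> b Y]
bbpbYpp => bbpbbYpp   [Y -> b Y]
bbpbbYpp => bbpbbbpp   [Y -> b]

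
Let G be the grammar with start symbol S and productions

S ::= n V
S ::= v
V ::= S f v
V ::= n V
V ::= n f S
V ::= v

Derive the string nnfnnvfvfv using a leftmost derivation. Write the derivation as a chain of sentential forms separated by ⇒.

S ⇒ nV ⇒ nnfS ⇒ nnfnV ⇒ nnfnSfv ⇒ nnfnnVfv ⇒ nnfnnSfvfv ⇒ nnfnnvfvfv

S ⇒ nV   [S ::= n V]
nV ⇒ nnfS   [V ::= n f S]
nnfS ⇒ nnfnV   [S ::= n V]
nnfnV ⇒ nnfnSfv   [V ::= S f v]
nnfnSfv ⇒ nnfnnVfv   [S ::= n V]
nnfnnVfv ⇒ nnfnnSfvfv   [V ::= S f v]
nnfnnSfvfv ⇒ nnfnnvfvfv   [S ::= v]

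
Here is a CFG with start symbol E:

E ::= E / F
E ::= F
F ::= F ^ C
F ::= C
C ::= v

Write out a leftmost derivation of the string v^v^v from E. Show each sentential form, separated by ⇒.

E ⇒ F ⇒ F^C ⇒ F^C^C ⇒ C^C^C ⇒ v^C^C ⇒ v^v^C ⇒ v^v^v

E ⇒ F   [E ::= F]
F ⇒ F^C   [F ::= F ^ C]
F^C ⇒ F^C^C   [F ::= F ^ C]
F^C^C ⇒ C^C^C   [F ::= C]
C^C^C ⇒ v^C^C   [C ::= v]
v^C^C ⇒ v^v^C   [C ::= v]
v^v^C ⇒ v^v^v   [C ::= v]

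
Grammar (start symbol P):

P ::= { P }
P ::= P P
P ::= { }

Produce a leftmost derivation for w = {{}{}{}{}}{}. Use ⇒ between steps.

P⇒PP⇒{P}P⇒{PP}P⇒{PPP}P⇒{PPPP}P⇒{{}PPP}P⇒{{}{}PP}P⇒{{}{}{}P}P⇒{{}{}{}{}}P⇒{{}{}{}{}}{}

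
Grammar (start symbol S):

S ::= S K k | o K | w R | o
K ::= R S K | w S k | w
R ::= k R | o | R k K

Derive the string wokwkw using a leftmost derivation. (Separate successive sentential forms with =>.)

S => wR   [S ::= w R]
wR => wRkK   [R ::= R k K]
wRkK => wRkKkK   [R ::= R k K]
wRkKkK => wokKkK   [R ::= o]
wokKkK => wokwkK   [K ::= w]
wokwkK => wokwkw   [K ::= w]

S => wR => wRkK => wRkKkK => wokKkK => wokwkK => wokwkw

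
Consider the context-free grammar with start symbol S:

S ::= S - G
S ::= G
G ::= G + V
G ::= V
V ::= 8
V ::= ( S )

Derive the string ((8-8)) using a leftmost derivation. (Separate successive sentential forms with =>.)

S => G => V => (S) => (G) => (V) => ((S)) => ((S-G)) => ((G-G)) => ((V-G)) => ((8-G)) => ((8-V)) => ((8-8))

S => G   [S ::= G]
G => V   [G ::= V]
V => (S)   [V ::= ( S )]
(S) => (G)   [S ::= G]
(G) => (V)   [G ::= V]
(V) => ((S))   [V ::= ( S )]
((S)) => ((S-G))   [S ::= S - G]
((S-G)) => ((G-G))   [S ::= G]
((G-G)) => ((V-G))   [G ::= V]
((V-G)) => ((8-G))   [V ::= 8]
((8-G)) => ((8-V))   [G ::= V]
((8-V)) => ((8-8))   [V ::= 8]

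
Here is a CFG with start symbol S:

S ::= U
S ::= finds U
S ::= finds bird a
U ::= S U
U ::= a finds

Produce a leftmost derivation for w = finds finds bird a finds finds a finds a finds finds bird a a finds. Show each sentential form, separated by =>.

S => finds U => finds S U => finds finds bird a U => finds finds bird a S U => finds finds bird a finds U U => finds finds bird a finds S U U => finds finds bird a finds finds U U U => finds finds bird a finds finds a finds U U => finds finds bird a finds finds a finds a finds U => finds finds bird a finds finds a finds a finds S U => finds finds bird a finds finds a finds a finds finds bird a U => finds finds bird a finds finds a finds a finds finds bird a a finds

S => finds U   [S ::= finds U]
finds U => finds S U   [U ::= S U]
finds S U => finds finds bird a U   [S ::= finds bird a]
finds finds bird a U => finds finds bird a S U   [U ::= S U]
finds finds bird a S U => finds finds bird a finds U U   [S ::= finds U]
finds finds bird a finds U U => finds finds bird a finds S U U   [U ::= S U]
finds finds bird a finds S U U => finds finds bird a finds finds U U U   [S ::= finds U]
finds finds bird a finds finds U U U => finds finds bird a finds finds a finds U U   [U ::= a finds]
finds finds bird a finds finds a finds U U => finds finds bird a finds finds a finds a finds U   [U ::= a finds]
finds finds bird a finds finds a finds a finds U => finds finds bird a finds finds a finds a finds S U   [U ::= S U]
finds finds bird a finds finds a finds a finds S U => finds finds bird a finds finds a finds a finds finds bird a U   [S ::= finds bird a]
finds finds bird a finds finds a finds a finds finds bird a U => finds finds bird a finds finds a finds a finds finds bird a a finds   [U ::= a finds]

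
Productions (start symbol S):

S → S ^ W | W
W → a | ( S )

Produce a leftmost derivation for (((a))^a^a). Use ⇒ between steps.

S ⇒ W   [S → W]
W ⇒ (S)   [W → ( S )]
(S) ⇒ (S^W)   [S → S ^ W]
(S^W) ⇒ (S^W^W)   [S → S ^ W]
(S^W^W) ⇒ (W^W^W)   [S → W]
(W^W^W) ⇒ ((S)^W^W)   [W → ( S )]
((S)^W^W) ⇒ ((W)^W^W)   [S → W]
((W)^W^W) ⇒ (((S))^W^W)   [W → ( S )]
(((S))^W^W) ⇒ (((W))^W^W)   [S → W]
(((W))^W^W) ⇒ (((a))^W^W)   [W → a]
(((a))^W^W) ⇒ (((a))^a^W)   [W → a]
(((a))^a^W) ⇒ (((a))^a^a)   [W → a]

S ⇒ W ⇒ (S) ⇒ (S^W) ⇒ (S^W^W) ⇒ (W^W^W) ⇒ ((S)^W^W) ⇒ ((W)^W^W) ⇒ (((S))^W^W) ⇒ (((W))^W^W) ⇒ (((a))^W^W) ⇒ (((a))^a^W) ⇒ (((a))^a^a)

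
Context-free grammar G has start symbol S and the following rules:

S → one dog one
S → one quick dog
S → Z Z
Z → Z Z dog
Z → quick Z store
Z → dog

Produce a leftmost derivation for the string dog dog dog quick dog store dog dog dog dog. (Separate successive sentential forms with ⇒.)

S ⇒ Z Z ⇒ Z Z dog Z ⇒ dog Z dog Z ⇒ dog dog dog Z ⇒ dog dog dog Z Z dog ⇒ dog dog dog Z Z dog Z dog ⇒ dog dog dog quick Z store Z dog Z dog ⇒ dog dog dog quick dog store Z dog Z dog ⇒ dog dog dog quick dog store dog dog Z dog ⇒ dog dog dog quick dog store dog dog dog dog

S ⇒ Z Z   [S → Z Z]
Z Z ⇒ Z Z dog Z   [Z → Z Z dog]
Z Z dog Z ⇒ dog Z dog Z   [Z → dog]
dog Z dog Z ⇒ dog dog dog Z   [Z → dog]
dog dog dog Z ⇒ dog dog dog Z Z dog   [Z → Z Z dog]
dog dog dog Z Z dog ⇒ dog dog dog Z Z dog Z dog   [Z → Z Z dog]
dog dog dog Z Z dog Z dog ⇒ dog dog dog quick Z store Z dog Z dog   [Z → quick Z store]
dog dog dog quick Z store Z dog Z dog ⇒ dog dog dog quick dog store Z dog Z dog   [Z → dog]
dog dog dog quick dog store Z dog Z dog ⇒ dog dog dog quick dog store dog dog Z dog   [Z → dog]
dog dog dog quick dog store dog dog Z dog ⇒ dog dog dog quick dog store dog dog dog dog   [Z → dog]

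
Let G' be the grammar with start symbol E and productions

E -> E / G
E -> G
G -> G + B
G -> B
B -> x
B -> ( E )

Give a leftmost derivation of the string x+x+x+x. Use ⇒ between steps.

E ⇒ G ⇒ G+B ⇒ G+B+B ⇒ G+B+B+B ⇒ B+B+B+B ⇒ x+B+B+B ⇒ x+x+B+B ⇒ x+x+x+B ⇒ x+x+x+x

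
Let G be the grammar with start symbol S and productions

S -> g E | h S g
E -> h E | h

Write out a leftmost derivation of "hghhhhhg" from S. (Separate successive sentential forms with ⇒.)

S⇒hSg⇒hgEg⇒hghEg⇒hghhEg⇒hghhhEg⇒hghhhhEg⇒hghhhhhg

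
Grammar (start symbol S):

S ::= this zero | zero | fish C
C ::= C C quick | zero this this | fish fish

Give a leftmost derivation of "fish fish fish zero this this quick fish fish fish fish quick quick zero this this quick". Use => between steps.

S => fish C   [S ::= fish C]
fish C => fish C C quick   [C ::= C C quick]
fish C C quick => fish C C quick C quick   [C ::= C C quick]
fish C C quick C quick => fish C C quick C quick C quick   [C ::= C C quick]
fish C C quick C quick C quick => fish fish fish C quick C quick C quick   [C ::= fish fish]
fish fish fish C quick C quick C quick => fish fish fish zero this this quick C quick C quick   [C ::= zero this this]
fish fish fish zero this this quick C quick C quick => fish fish fish zero this this quick C C quick quick C quick   [C ::= C C quick]
fish fish fish zero this this quick C C quick quick C quick => fish fish fish zero this this quick fish fish C quick quick C quick   [C ::= fish fish]
fish fish fish zero this this quick fish fish C quick quick C quick => fish fish fish zero this this quick fish fish fish fish quick quick C quick   [C ::= fish fish]
fish fish fish zero this this quick fish fish fish fish quick quick C quick => fish fish fish zero this this quick fish fish fish fish quick quick zero this this quick   [C ::= zero this this]

S => fish C => fish C C quick => fish C C quick C quick => fish C C quick C quick C quick => fish fish fish C quick C quick C quick => fish fish fish zero this this quick C quick C quick => fish fish fish zero this this quick C C quick quick C quick => fish fish fish zero this this quick fish fish C quick quick C quick => fish fish fish zero this this quick fish fish fish fish quick quick C quick => fish fish fish zero this this quick fish fish fish fish quick quick zero this this quick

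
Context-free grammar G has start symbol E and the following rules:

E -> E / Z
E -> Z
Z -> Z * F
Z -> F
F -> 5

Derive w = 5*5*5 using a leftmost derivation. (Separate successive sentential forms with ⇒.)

E ⇒ Z   [E -> Z]
Z ⇒ Z*F   [Z -> Z * F]
Z*F ⇒ Z*F*F   [Z -> Z * F]
Z*F*F ⇒ F*F*F   [Z -> F]
F*F*F ⇒ 5*F*F   [F -> 5]
5*F*F ⇒ 5*5*F   [F -> 5]
5*5*F ⇒ 5*5*5   [F -> 5]

E⇒Z⇒Z*F⇒Z*F*F⇒F*F*F⇒5*F*F⇒5*5*F⇒5*5*5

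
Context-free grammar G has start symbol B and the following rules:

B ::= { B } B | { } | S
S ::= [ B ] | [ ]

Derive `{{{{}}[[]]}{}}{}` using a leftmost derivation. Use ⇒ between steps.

B ⇒ {B}B ⇒ {{B}B}B ⇒ {{{B}B}B}B ⇒ {{{{}}B}B}B ⇒ {{{{}}S}B}B ⇒ {{{{}}[B]}B}B ⇒ {{{{}}[S]}B}B ⇒ {{{{}}[[]]}B}B ⇒ {{{{}}[[]]}{}}B ⇒ {{{{}}[[]]}{}}{}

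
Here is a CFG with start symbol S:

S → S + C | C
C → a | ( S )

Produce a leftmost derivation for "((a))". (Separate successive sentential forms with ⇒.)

S ⇒ C   [S → C]
C ⇒ (S)   [C → ( S )]
(S) ⇒ (C)   [S → C]
(C) ⇒ ((S))   [C → ( S )]
((S)) ⇒ ((C))   [S → C]
((C)) ⇒ ((a))   [C → a]

S⇒C⇒(S)⇒(C)⇒((S))⇒((C))⇒((a))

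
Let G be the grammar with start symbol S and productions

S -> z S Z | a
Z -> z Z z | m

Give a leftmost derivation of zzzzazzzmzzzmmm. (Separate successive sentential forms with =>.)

S => zSZ   [S -> z S Z]
zSZ => zzSZZ   [S -> z S Z]
zzSZZ => zzzSZZZ   [S -> z S Z]
zzzSZZZ => zzzzSZZZZ   [S -> z S Z]
zzzzSZZZZ => zzzzaZZZZ   [S -> a]
zzzzaZZZZ => zzzzazZzZZZ   [Z -> z Z z]
zzzzazZzZZZ => zzzzazzZzzZZZ   [Z -> z Z z]
zzzzazzZzzZZZ => zzzzazzzZzzzZZZ   [Z -> z Z z]
zzzzazzzZzzzZZZ => zzzzazzzmzzzZZZ   [Z -> m]
zzzzazzzmzzzZZZ => zzzzazzzmzzzmZZ   [Z -> m]
zzzzazzzmzzzmZZ => zzzzazzzmzzzmmZ   [Z -> m]
zzzzazzzmzzzmmZ => zzzzazzzmzzzmmm   [Z -> m]

S=>zSZ=>zzSZZ=>zzzSZZZ=>zzzzSZZZZ=>zzzzaZZZZ=>zzzzazZzZZZ=>zzzzazzZzzZZZ=>zzzzazzzZzzzZZZ=>zzzzazzzmzzzZZZ=>zzzzazzzmzzzmZZ=>zzzzazzzmzzzmmZ=>zzzzazzzmzzzmmm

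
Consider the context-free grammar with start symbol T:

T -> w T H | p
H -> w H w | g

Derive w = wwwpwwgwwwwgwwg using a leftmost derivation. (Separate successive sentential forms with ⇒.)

T ⇒ wTH ⇒ wwTHH ⇒ wwwTHHH ⇒ wwwpHHH ⇒ wwwpwHwHH ⇒ wwwpwwHwwHH ⇒ wwwpwwgwwHH ⇒ wwwpwwgwwwHwH ⇒ wwwpwwgwwwwHwwH ⇒ wwwpwwgwwwwgwwH ⇒ wwwpwwgwwwwgwwg

T ⇒ wTH   [T -> w T H]
wTH ⇒ wwTHH   [T -> w T H]
wwTHH ⇒ wwwTHHH   [T -> w T H]
wwwTHHH ⇒ wwwpHHH   [T -> p]
wwwpHHH ⇒ wwwpwHwHH   [H -> w H w]
wwwpwHwHH ⇒ wwwpwwHwwHH   [H -> w H w]
wwwpwwHwwHH ⇒ wwwpwwgwwHH   [H -> g]
wwwpwwgwwHH ⇒ wwwpwwgwwwHwH   [H -> w H w]
wwwpwwgwwwHwH ⇒ wwwpwwgwwwwHwwH   [H -> w H w]
wwwpwwgwwwwHwwH ⇒ wwwpwwgwwwwgwwH   [H -> g]
wwwpwwgwwwwgwwH ⇒ wwwpwwgwwwwgwwg   [H -> g]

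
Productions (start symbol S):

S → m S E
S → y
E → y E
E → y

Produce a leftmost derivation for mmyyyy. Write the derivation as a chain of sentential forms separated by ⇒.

S ⇒ mSE   [S → m S E]
mSE ⇒ mmSEE   [S → m S E]
mmSEE ⇒ mmyEE   [S → y]
mmyEE ⇒ mmyyE   [E → y]
mmyyE ⇒ mmyyyE   [E → y E]
mmyyyE ⇒ mmyyyy   [E → y]

S ⇒ mSE ⇒ mmSEE ⇒ mmyEE ⇒ mmyyE ⇒ mmyyyE ⇒ mmyyyy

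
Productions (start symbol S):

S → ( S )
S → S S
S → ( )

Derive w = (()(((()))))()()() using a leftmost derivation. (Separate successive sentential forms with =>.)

S => SS   [S → S S]
SS => (S)S   [S → ( S )]
(S)S => (SS)S   [S → S S]
(SS)S => (()S)S   [S → ( )]
(()S)S => (()(S))S   [S → ( S )]
(()(S))S => (()((S)))S   [S → ( S )]
(()((S)))S => (()(((S))))S   [S → ( S )]
(()(((S))))S => (()(((()))))S   [S → ( )]
(()(((()))))S => (()(((()))))SS   [S → S S]
(()(((()))))SS => (()(((()))))()S   [S → ( )]
(()(((()))))()S => (()(((()))))()SS   [S → S S]
(()(((()))))()SS => (()(((()))))()()S   [S → ( )]
(()(((()))))()()S => (()(((()))))()()()   [S → ( )]

S => SS => (S)S => (SS)S => (()S)S => (()(S))S => (()((S)))S => (()(((S))))S => (()(((()))))S => (()(((()))))SS => (()(((()))))()S => (()(((()))))()SS => (()(((()))))()()S => (()(((()))))()()()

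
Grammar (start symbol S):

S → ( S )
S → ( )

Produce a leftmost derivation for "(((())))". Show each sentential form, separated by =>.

S=>(S)=>((S))=>(((S)))=>(((())))

S => (S)   [S → ( S )]
(S) => ((S))   [S → ( S )]
((S)) => (((S)))   [S → ( S )]
(((S))) => (((())))   [S → ( )]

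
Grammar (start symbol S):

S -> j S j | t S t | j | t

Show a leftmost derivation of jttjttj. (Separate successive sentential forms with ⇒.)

S⇒jSj⇒jtStj⇒jttSttj⇒jttjttj

S ⇒ jSj   [S -> j S j]
jSj ⇒ jtStj   [S -> t S t]
jtStj ⇒ jttSttj   [S -> t S t]
jttSttj ⇒ jttjttj   [S -> j]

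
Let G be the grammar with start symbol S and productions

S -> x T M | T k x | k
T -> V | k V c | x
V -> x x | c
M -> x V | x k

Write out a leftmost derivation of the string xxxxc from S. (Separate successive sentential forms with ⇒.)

S ⇒ xTM   [S -> x T M]
xTM ⇒ xVM   [T -> V]
xVM ⇒ xxxM   [V -> x x]
xxxM ⇒ xxxxV   [M -> x V]
xxxxV ⇒ xxxxc   [V -> c]

S ⇒ xTM ⇒ xVM ⇒ xxxM ⇒ xxxxV ⇒ xxxxc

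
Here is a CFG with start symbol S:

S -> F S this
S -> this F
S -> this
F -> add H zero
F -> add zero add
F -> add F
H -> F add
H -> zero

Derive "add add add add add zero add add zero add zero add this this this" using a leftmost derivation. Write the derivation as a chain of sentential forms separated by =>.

S => F S this   [S -> F S this]
F S this => add F S this   [F -> add F]
add F S this => add add F S this   [F -> add F]
add add F S this => add add add F S this   [F -> add F]
add add add F S this => add add add add H zero S this   [F -> add H zero]
add add add add H zero S this => add add add add F add zero S this   [H -> F add]
add add add add F add zero S this => add add add add add zero add add zero S this   [F -> add zero add]
add add add add add zero add add zero S this => add add add add add zero add add zero F S this this   [S -> F S this]
add add add add add zero add add zero F S this this => add add add add add zero add add zero add zero add S this this   [F -> add zero add]
add add add add add zero add add zero add zero add S this this => add add add add add zero add add zero add zero add this this this   [S -> this]

S => F S this => add F S this => add add F S this => add add add F S this => add add add add H zero S this => add add add add F add zero S this => add add add add add zero add add zero S this => add add add add add zero add add zero F S this this => add add add add add zero add add zero add zero add S this this => add add add add add zero add add zero add zero add this this this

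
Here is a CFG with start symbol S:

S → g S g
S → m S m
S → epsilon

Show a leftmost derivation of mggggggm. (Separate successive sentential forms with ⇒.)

S ⇒ mSm   [S → m S m]
mSm ⇒ mgSgm   [S → g S g]
mgSgm ⇒ mggSggm   [S → g S g]
mggSggm ⇒ mgggSgggm   [S → g S g]
mgggSgggm ⇒ mggggggm   [S → epsilon]

S ⇒ mSm ⇒ mgSgm ⇒ mggSggm ⇒ mgggSgggm ⇒ mggggggm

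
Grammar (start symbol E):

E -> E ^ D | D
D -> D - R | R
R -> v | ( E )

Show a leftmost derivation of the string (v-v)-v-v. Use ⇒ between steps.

E ⇒ D   [E -> D]
D ⇒ D-R   [D -> D - R]
D-R ⇒ D-R-R   [D -> D - R]
D-R-R ⇒ R-R-R   [D -> R]
R-R-R ⇒ (E)-R-R   [R -> ( E )]
(E)-R-R ⇒ (D)-R-R   [E -> D]
(D)-R-R ⇒ (D-R)-R-R   [D -> D - R]
(D-R)-R-R ⇒ (R-R)-R-R   [D -> R]
(R-R)-R-R ⇒ (v-R)-R-R   [R -> v]
(v-R)-R-R ⇒ (v-v)-R-R   [R -> v]
(v-v)-R-R ⇒ (v-v)-v-R   [R -> v]
(v-v)-v-R ⇒ (v-v)-v-v   [R -> v]

E ⇒ D ⇒ D-R ⇒ D-R-R ⇒ R-R-R ⇒ (E)-R-R ⇒ (D)-R-R ⇒ (D-R)-R-R ⇒ (R-R)-R-R ⇒ (v-R)-R-R ⇒ (v-v)-R-R ⇒ (v-v)-v-R ⇒ (v-v)-v-v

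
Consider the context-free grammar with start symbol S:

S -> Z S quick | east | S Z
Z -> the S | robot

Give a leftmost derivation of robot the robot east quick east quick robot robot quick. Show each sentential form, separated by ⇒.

S ⇒ Z S quick ⇒ robot S quick ⇒ robot S Z quick ⇒ robot S Z Z quick ⇒ robot Z S quick Z Z quick ⇒ robot the S S quick Z Z quick ⇒ robot the Z S quick S quick Z Z quick ⇒ robot the robot S quick S quick Z Z quick ⇒ robot the robot east quick S quick Z Z quick ⇒ robot the robot east quick east quick Z Z quick ⇒ robot the robot east quick east quick robot Z quick ⇒ robot the robot east quick east quick robot robot quick

S ⇒ Z S quick   [S -> Z S quick]
Z S quick ⇒ robot S quick   [Z -> robot]
robot S quick ⇒ robot S Z quick   [S -> S Z]
robot S Z quick ⇒ robot S Z Z quick   [S -> S Z]
robot S Z Z quick ⇒ robot Z S quick Z Z quick   [S -> Z S quick]
robot Z S quick Z Z quick ⇒ robot the S S quick Z Z quick   [Z -> the S]
robot the S S quick Z Z quick ⇒ robot the Z S quick S quick Z Z quick   [S -> Z S quick]
robot the Z S quick S quick Z Z quick ⇒ robot the robot S quick S quick Z Z quick   [Z -> robot]
robot the robot S quick S quick Z Z quick ⇒ robot the robot east quick S quick Z Z quick   [S -> east]
robot the robot east quick S quick Z Z quick ⇒ robot the robot east quick east quick Z Z quick   [S -> east]
robot the robot east quick east quick Z Z quick ⇒ robot the robot east quick east quick robot Z quick   [Z -> robot]
robot the robot east quick east quick robot Z quick ⇒ robot the robot east quick east quick robot robot quick   [Z -> robot]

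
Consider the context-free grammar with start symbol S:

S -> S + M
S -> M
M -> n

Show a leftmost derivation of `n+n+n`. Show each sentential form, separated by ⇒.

S ⇒ S+M ⇒ S+M+M ⇒ M+M+M ⇒ n+M+M ⇒ n+n+M ⇒ n+n+n

S ⇒ S+M   [S -> S + M]
S+M ⇒ S+M+M   [S -> S + M]
S+M+M ⇒ M+M+M   [S -> M]
M+M+M ⇒ n+M+M   [M -> n]
n+M+M ⇒ n+n+M   [M -> n]
n+n+M ⇒ n+n+n   [M -> n]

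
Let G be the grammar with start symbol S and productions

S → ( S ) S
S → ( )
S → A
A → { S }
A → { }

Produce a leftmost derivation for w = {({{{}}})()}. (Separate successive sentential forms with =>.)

S => A   [S → A]
A => {S}   [A → { S }]
{S} => {(S)S}   [S → ( S ) S]
{(S)S} => {(A)S}   [S → A]
{(A)S} => {({S})S}   [A → { S }]
{({S})S} => {({A})S}   [S → A]
{({A})S} => {({{S}})S}   [A → { S }]
{({{S}})S} => {({{A}})S}   [S → A]
{({{A}})S} => {({{{}}})S}   [A → { }]
{({{{}}})S} => {({{{}}})()}   [S → ( )]

S=>A=>{S}=>{(S)S}=>{(A)S}=>{({S})S}=>{({A})S}=>{({{S}})S}=>{({{A}})S}=>{({{{}}})S}=>{({{{}}})()}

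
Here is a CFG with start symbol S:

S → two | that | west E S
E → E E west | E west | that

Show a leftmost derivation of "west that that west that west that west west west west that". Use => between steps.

S => west E S => west E west S => west E west west S => west E west west west S => west E E west west west west S => west E E west E west west west west S => west E E west E west E west west west west S => west that E west E west E west west west west S => west that that west E west E west west west west S => west that that west that west E west west west west S => west that that west that west that west west west west S => west that that west that west that west west west west that

S => west E S   [S → west E S]
west E S => west E west S   [E → E west]
west E west S => west E west west S   [E → E west]
west E west west S => west E west west west S   [E → E west]
west E west west west S => west E E west west west west S   [E → E E west]
west E E west west west west S => west E E west E west west west west S   [E → E E west]
west E E west E west west west west S => west E E west E west E west west west west S   [E → E E west]
west E E west E west E west west west west S => west that E west E west E west west west west S   [E → that]
west that E west E west E west west west west S => west that that west E west E west west west west S   [E → that]
west that that west E west E west west west west S => west that that west that west E west west west west S   [E → that]
west that that west that west E west west west west S => west that that west that west that west west west west S   [E → that]
west that that west that west that west west west west S => west that that west that west that west west west west that   [S → that]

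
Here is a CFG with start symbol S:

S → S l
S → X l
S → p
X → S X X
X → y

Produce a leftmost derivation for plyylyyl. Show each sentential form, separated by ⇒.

S ⇒ Xl   [S → X l]
Xl ⇒ SXXl   [X → S X X]
SXXl ⇒ XlXXl   [S → X l]
XlXXl ⇒ SXXlXXl   [X → S X X]
SXXlXXl ⇒ SlXXlXXl   [S → S l]
SlXXlXXl ⇒ plXXlXXl   [S → p]
plXXlXXl ⇒ plyXlXXl   [X → y]
plyXlXXl ⇒ plyylXXl   [X → y]
plyylXXl ⇒ plyylyXl   [X → y]
plyylyXl ⇒ plyylyyl   [X → y]

S ⇒ Xl ⇒ SXXl ⇒ XlXXl ⇒ SXXlXXl ⇒ SlXXlXXl ⇒ plXXlXXl ⇒ plyXlXXl ⇒ plyylXXl ⇒ plyylyXl ⇒ plyylyyl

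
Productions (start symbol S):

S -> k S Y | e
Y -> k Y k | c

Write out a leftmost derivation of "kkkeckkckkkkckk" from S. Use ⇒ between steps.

S ⇒ kSY ⇒ kkSYY ⇒ kkkSYYY ⇒ kkkeYYY ⇒ kkkecYY ⇒ kkkeckYkY ⇒ kkkeckkYkkY ⇒ kkkeckkckkY ⇒ kkkeckkckkkYk ⇒ kkkeckkckkkkYkk ⇒ kkkeckkckkkkckk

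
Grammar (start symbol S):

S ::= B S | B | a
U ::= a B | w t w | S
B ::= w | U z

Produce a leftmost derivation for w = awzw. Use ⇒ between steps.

S ⇒ BS ⇒ UzS ⇒ aBzS ⇒ awzS ⇒ awzB ⇒ awzw

S ⇒ BS   [S ::= B S]
BS ⇒ UzS   [B ::= U z]
UzS ⇒ aBzS   [U ::= a B]
aBzS ⇒ awzS   [B ::= w]
awzS ⇒ awzB   [S ::= B]
awzB ⇒ awzw   [B ::= w]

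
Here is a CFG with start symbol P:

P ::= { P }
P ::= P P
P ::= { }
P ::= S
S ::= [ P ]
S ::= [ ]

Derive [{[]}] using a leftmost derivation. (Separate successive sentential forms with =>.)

P=>S=>[P]=>[{P}]=>[{S}]=>[{[]}]

P => S   [P ::= S]
S => [P]   [S ::= [ P ]]
[P] => [{P}]   [P ::= { P }]
[{P}] => [{S}]   [P ::= S]
[{S}] => [{[]}]   [S ::= [ ]]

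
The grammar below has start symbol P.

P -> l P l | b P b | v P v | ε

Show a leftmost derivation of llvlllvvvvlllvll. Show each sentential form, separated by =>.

P => lPl   [P -> l P l]
lPl => llPll   [P -> l P l]
llPll => llvPvll   [P -> v P v]
llvPvll => llvlPlvll   [P -> l P l]
llvlPlvll => llvllPllvll   [P -> l P l]
llvllPllvll => llvlllPlllvll   [P -> l P l]
llvlllPlllvll => llvlllvPvlllvll   [P -> v P v]
llvlllvPvlllvll => llvlllvvPvvlllvll   [P -> v P v]
llvlllvvPvvlllvll => llvlllvvvvlllvll   [P -> ε]

P => lPl => llPll => llvPvll => llvlPlvll => llvllPllvll => llvlllPlllvll => llvlllvPvlllvll => llvlllvvPvvlllvll => llvlllvvvvlllvll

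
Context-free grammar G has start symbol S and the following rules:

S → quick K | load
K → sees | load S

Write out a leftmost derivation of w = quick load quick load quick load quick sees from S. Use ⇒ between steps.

S ⇒ quick K   [S → quick K]
quick K ⇒ quick load S   [K → load S]
quick load S ⇒ quick load quick K   [S → quick K]
quick load quick K ⇒ quick load quick load S   [K → load S]
quick load quick load S ⇒ quick load quick load quick K   [S → quick K]
quick load quick load quick K ⇒ quick load quick load quick load S   [K → load S]
quick load quick load quick load S ⇒ quick load quick load quick load quick K   [S → quick K]
quick load quick load quick load quick K ⇒ quick load quick load quick load quick sees   [K → sees]

S ⇒ quick K ⇒ quick load S ⇒ quick load quick K ⇒ quick load quick load S ⇒ quick load quick load quick K ⇒ quick load quick load quick load S ⇒ quick load quick load quick load quick K ⇒ quick load quick load quick load quick sees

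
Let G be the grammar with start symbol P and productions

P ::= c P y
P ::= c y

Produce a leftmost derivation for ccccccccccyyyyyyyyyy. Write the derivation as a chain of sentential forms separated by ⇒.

P ⇒ cPy ⇒ ccPyy ⇒ cccPyyy ⇒ ccccPyyyy ⇒ cccccPyyyyy ⇒ ccccccPyyyyyy ⇒ cccccccPyyyyyyy ⇒ ccccccccPyyyyyyyy ⇒ cccccccccPyyyyyyyyy ⇒ ccccccccccyyyyyyyyyy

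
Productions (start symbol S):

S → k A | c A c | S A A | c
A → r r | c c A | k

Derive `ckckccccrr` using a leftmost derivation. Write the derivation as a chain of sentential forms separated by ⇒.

S ⇒ SAA ⇒ cAcAA ⇒ ckcAA ⇒ ckckA ⇒ ckckccA ⇒ ckckccccA ⇒ ckckccccrr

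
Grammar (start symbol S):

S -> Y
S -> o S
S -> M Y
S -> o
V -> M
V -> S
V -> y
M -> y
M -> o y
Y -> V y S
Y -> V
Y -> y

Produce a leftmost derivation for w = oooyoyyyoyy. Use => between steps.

S=>oS=>oY=>oVyS=>oSyS=>ooSyS=>oooyS=>oooyMY=>oooyoyY=>oooyoyVyS=>oooyoyMyS=>oooyoyyyS=>oooyoyyyMY=>oooyoyyyoyY=>oooyoyyyoyy

S => oS   [S -> o S]
oS => oY   [S -> Y]
oY => oVyS   [Y -> V y S]
oVyS => oSyS   [V -> S]
oSyS => ooSyS   [S -> o S]
ooSyS => oooyS   [S -> o]
oooyS => oooyMY   [S -> M Y]
oooyMY => oooyoyY   [M -> o y]
oooyoyY => oooyoyVyS   [Y -> V y S]
oooyoyVyS => oooyoyMyS   [V -> M]
oooyoyMyS => oooyoyyyS   [M -> y]
oooyoyyyS => oooyoyyyMY   [S -> M Y]
oooyoyyyMY => oooyoyyyoyY   [M -> o y]
oooyoyyyoyY => oooyoyyyoyy   [Y -> y]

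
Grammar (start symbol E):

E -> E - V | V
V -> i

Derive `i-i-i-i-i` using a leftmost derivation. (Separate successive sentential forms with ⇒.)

E ⇒ E-V ⇒ E-V-V ⇒ E-V-V-V ⇒ E-V-V-V-V ⇒ V-V-V-V-V ⇒ i-V-V-V-V ⇒ i-i-V-V-V ⇒ i-i-i-V-V ⇒ i-i-i-i-V ⇒ i-i-i-i-i

E ⇒ E-V   [E -> E - V]
E-V ⇒ E-V-V   [E -> E - V]
E-V-V ⇒ E-V-V-V   [E -> E - V]
E-V-V-V ⇒ E-V-V-V-V   [E -> E - V]
E-V-V-V-V ⇒ V-V-V-V-V   [E -> V]
V-V-V-V-V ⇒ i-V-V-V-V   [V -> i]
i-V-V-V-V ⇒ i-i-V-V-V   [V -> i]
i-i-V-V-V ⇒ i-i-i-V-V   [V -> i]
i-i-i-V-V ⇒ i-i-i-i-V   [V -> i]
i-i-i-i-V ⇒ i-i-i-i-i   [V -> i]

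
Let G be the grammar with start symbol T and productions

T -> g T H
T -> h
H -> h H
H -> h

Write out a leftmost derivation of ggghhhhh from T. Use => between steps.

T=>gTH=>ggTHH=>gggTHHH=>ggghHHH=>ggghhHH=>ggghhhHH=>ggghhhhH=>ggghhhhh

T => gTH   [T -> g T H]
gTH => ggTHH   [T -> g T H]
ggTHH => gggTHHH   [T -> g T H]
gggTHHH => ggghHHH   [T -> h]
ggghHHH => ggghhHH   [H -> h]
ggghhHH => ggghhhHH   [H -> h H]
ggghhhHH => ggghhhhH   [H -> h]
ggghhhhH => ggghhhhh   [H -> h]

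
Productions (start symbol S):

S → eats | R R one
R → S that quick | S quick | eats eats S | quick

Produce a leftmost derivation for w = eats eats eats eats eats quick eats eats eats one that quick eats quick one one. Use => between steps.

S => R R one => eats eats S R one => eats eats eats R one => eats eats eats eats eats S one => eats eats eats eats eats R R one one => eats eats eats eats eats S that quick R one one => eats eats eats eats eats R R one that quick R one one => eats eats eats eats eats quick R one that quick R one one => eats eats eats eats eats quick eats eats S one that quick R one one => eats eats eats eats eats quick eats eats eats one that quick R one one => eats eats eats eats eats quick eats eats eats one that quick S quick one one => eats eats eats eats eats quick eats eats eats one that quick eats quick one one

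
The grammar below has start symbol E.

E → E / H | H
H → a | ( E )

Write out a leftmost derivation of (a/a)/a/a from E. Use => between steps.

E => E/H => E/H/H => H/H/H => (E)/H/H => (E/H)/H/H => (H/H)/H/H => (a/H)/H/H => (a/a)/H/H => (a/a)/a/H => (a/a)/a/a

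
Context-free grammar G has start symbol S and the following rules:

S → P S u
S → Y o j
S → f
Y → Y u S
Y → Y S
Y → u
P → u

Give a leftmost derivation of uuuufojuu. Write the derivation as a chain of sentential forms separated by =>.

S => PSu   [S → P S u]
PSu => uSu   [P → u]
uSu => uPSuu   [S → P S u]
uPSuu => uuSuu   [P → u]
uuSuu => uuYojuu   [S → Y o j]
uuYojuu => uuYuSojuu   [Y → Y u S]
uuYuSojuu => uuuuSojuu   [Y → u]
uuuuSojuu => uuuufojuu   [S → f]

S=>PSu=>uSu=>uPSuu=>uuSuu=>uuYojuu=>uuYuSojuu=>uuuuSojuu=>uuuufojuu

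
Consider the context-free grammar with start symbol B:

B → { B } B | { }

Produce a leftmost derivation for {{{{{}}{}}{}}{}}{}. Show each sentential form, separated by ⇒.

B ⇒ {B}B ⇒ {{B}B}B ⇒ {{{B}B}B}B ⇒ {{{{B}B}B}B}B ⇒ {{{{{}}B}B}B}B ⇒ {{{{{}}{}}B}B}B ⇒ {{{{{}}{}}{}}B}B ⇒ {{{{{}}{}}{}}{}}B ⇒ {{{{{}}{}}{}}{}}{}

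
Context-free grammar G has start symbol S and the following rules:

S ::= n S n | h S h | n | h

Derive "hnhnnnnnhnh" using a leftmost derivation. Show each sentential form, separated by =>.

S => hSh => hnSnh => hnhShnh => hnhnSnhnh => hnhnnSnnhnh => hnhnnnnnhnh

S => hSh   [S ::= h S h]
hSh => hnSnh   [S ::= n S n]
hnSnh => hnhShnh   [S ::= h S h]
hnhShnh => hnhnSnhnh   [S ::= n S n]
hnhnSnhnh => hnhnnSnnhnh   [S ::= n S n]
hnhnnSnnhnh => hnhnnnnnhnh   [S ::= n]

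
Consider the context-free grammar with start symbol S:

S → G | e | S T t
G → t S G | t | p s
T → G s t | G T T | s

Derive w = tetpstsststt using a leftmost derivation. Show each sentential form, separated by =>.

S => G => tSG => tSTtG => tSTtTtG => teTtTtG => teGTTtTtG => tetSGTTtTtG => tetGGTTtTtG => tetpsGTTtTtG => tetpstTTtTtG => tetpstsTtTtG => tetpstsstTtG => tetpstsststG => tetpstsststt

S => G   [S → G]
G => tSG   [G → t S G]
tSG => tSTtG   [S → S T t]
tSTtG => tSTtTtG   [S → S T t]
tSTtTtG => teTtTtG   [S → e]
teTtTtG => teGTTtTtG   [T → G T T]
teGTTtTtG => tetSGTTtTtG   [G → t S G]
tetSGTTtTtG => tetGGTTtTtG   [S → G]
tetGGTTtTtG => tetpsGTTtTtG   [G → p s]
tetpsGTTtTtG => tetpstTTtTtG   [G → t]
tetpstTTtTtG => tetpstsTtTtG   [T → s]
tetpstsTtTtG => tetpstsstTtG   [T → s]
tetpstsstTtG => tetpstsststG   [T → s]
tetpstsststG => tetpstsststt   [G → t]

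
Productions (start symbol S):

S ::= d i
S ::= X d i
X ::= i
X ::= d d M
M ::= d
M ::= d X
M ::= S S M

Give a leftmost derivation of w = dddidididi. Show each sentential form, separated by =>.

S => Xdi   [S ::= X d i]
Xdi => ddMdi   [X ::= d d M]
ddMdi => ddSSMdi   [M ::= S S M]
ddSSMdi => dddiSMdi   [S ::= d i]
dddiSMdi => dddidiMdi   [S ::= d i]
dddidiMdi => dddididXdi   [M ::= d X]
dddididXdi => dddidididi   [X ::= i]

S => Xdi => ddMdi => ddSSMdi => dddiSMdi => dddidiMdi => dddididXdi => dddidididi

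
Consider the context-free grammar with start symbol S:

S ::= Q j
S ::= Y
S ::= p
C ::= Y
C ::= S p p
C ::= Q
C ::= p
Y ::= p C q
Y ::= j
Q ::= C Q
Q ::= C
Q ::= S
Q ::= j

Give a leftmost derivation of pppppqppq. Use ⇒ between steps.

S ⇒ Y   [S ::= Y]
Y ⇒ pCq   [Y ::= p C q]
pCq ⇒ pSppq   [C ::= S p p]
pSppq ⇒ pYppq   [S ::= Y]
pYppq ⇒ ppCqppq   [Y ::= p C q]
ppCqppq ⇒ ppSppqppq   [C ::= S p p]
ppSppqppq ⇒ pppppqppq   [S ::= p]

S ⇒ Y ⇒ pCq ⇒ pSppq ⇒ pYppq ⇒ ppCqppq ⇒ ppSppqppq ⇒ pppppqppq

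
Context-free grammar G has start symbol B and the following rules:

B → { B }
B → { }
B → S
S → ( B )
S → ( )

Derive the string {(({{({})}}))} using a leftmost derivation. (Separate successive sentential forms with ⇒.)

B ⇒ {B}   [B → { B }]
{B} ⇒ {S}   [B → S]
{S} ⇒ {(B)}   [S → ( B )]
{(B)} ⇒ {(S)}   [B → S]
{(S)} ⇒ {((B))}   [S → ( B )]
{((B))} ⇒ {(({B}))}   [B → { B }]
{(({B}))} ⇒ {(({{B}}))}   [B → { B }]
{(({{B}}))} ⇒ {(({{S}}))}   [B → S]
{(({{S}}))} ⇒ {(({{(B)}}))}   [S → ( B )]
{(({{(B)}}))} ⇒ {(({{({})}}))}   [B → { }]

B⇒{B}⇒{S}⇒{(B)}⇒{(S)}⇒{((B))}⇒{(({B}))}⇒{(({{B}}))}⇒{(({{S}}))}⇒{(({{(B)}}))}⇒{(({{({})}}))}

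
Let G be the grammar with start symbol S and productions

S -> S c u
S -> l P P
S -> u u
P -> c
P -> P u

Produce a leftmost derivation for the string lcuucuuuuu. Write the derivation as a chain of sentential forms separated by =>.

S => lPP => lPuP => lPuuP => lcuuP => lcuuPu => lcuuPuu => lcuuPuuu => lcuuPuuuu => lcuuPuuuuu => lcuucuuuuu

S => lPP   [S -> l P P]
lPP => lPuP   [P -> P u]
lPuP => lPuuP   [P -> P u]
lPuuP => lcuuP   [P -> c]
lcuuP => lcuuPu   [P -> P u]
lcuuPu => lcuuPuu   [P -> P u]
lcuuPuu => lcuuPuuu   [P -> P u]
lcuuPuuu => lcuuPuuuu   [P -> P u]
lcuuPuuuu => lcuuPuuuuu   [P -> P u]
lcuuPuuuuu => lcuucuuuuu   [P -> c]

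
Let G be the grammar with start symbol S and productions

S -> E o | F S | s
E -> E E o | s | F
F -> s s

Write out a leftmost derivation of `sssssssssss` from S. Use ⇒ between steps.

S⇒FS⇒ssS⇒ssFS⇒ssssS⇒ssssFS⇒ssssssS⇒ssssssFS⇒ssssssssS⇒ssssssssFS⇒ssssssssssS⇒sssssssssss

S ⇒ FS   [S -> F S]
FS ⇒ ssS   [F -> s s]
ssS ⇒ ssFS   [S -> F S]
ssFS ⇒ ssssS   [F -> s s]
ssssS ⇒ ssssFS   [S -> F S]
ssssFS ⇒ ssssssS   [F -> s s]
ssssssS ⇒ ssssssFS   [S -> F S]
ssssssFS ⇒ ssssssssS   [F -> s s]
ssssssssS ⇒ ssssssssFS   [S -> F S]
ssssssssFS ⇒ ssssssssssS   [F -> s s]
ssssssssssS ⇒ sssssssssss   [S -> s]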